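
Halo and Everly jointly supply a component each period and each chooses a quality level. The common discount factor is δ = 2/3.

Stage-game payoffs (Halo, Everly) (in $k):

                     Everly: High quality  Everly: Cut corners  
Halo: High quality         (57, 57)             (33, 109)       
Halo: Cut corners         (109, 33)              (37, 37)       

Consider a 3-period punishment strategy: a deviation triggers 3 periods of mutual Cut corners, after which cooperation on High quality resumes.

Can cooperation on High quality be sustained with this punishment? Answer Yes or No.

No

A one-shot deviation gives 109 now, then 37 for 3 periods, then back to 57.
Gain from deviating: (109−57) today; loss: (57−37) in each of the next 3 periods.
No-deviation condition: (57−37)(δ+…+δ^3) ≥ 109−57, i.e. δ+…+δ^3 ≥ 13/5.
At δ = 2/3: δ+…+δ^3 = 1.4074 < 2.6000.
So cooperation is not sustainable.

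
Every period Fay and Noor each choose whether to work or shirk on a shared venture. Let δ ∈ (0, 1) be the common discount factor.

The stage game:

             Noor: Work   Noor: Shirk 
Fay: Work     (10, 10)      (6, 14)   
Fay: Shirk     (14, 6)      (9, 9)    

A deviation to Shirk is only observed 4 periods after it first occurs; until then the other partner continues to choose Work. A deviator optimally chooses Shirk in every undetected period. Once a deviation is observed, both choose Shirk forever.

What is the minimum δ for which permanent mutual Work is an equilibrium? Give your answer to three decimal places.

The best deviation is to choose Shirk for all 4 undetected periods, earning 14 each, then 9 forever once detected.
Deviation value: 14(1−δ^4)/(1−δ) + 9δ^4/(1−δ); cooperation value: 10/(1−δ).
IC: 10 ≥ 14(1−δ^4) + 9δ^4 = 14 − 5δ^4.
So δ^4 ≥ 4/5, giving δ ≥ (4/5)^(1/4) ≈ 0.946.

0.946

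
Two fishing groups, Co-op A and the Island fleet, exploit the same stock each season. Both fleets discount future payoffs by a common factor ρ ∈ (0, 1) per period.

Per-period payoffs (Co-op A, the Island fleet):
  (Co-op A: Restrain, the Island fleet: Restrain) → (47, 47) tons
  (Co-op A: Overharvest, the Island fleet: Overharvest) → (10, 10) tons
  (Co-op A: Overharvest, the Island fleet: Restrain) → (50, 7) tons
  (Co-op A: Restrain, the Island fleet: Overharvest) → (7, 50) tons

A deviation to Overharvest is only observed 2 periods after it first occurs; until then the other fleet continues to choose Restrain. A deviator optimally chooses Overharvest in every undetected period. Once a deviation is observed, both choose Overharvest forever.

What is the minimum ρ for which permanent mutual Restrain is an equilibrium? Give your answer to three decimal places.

0.274

The best deviation is to choose Overharvest for all 2 undetected periods, earning 50 each, then 10 forever once detected.
Deviation value: 50(1−ρ^2)/(1−ρ) + 10ρ^2/(1−ρ); cooperation value: 47/(1−ρ).
IC: 47 ≥ 50(1−ρ^2) + 10ρ^2 = 50 − 40ρ^2.
So ρ^2 ≥ 3/40, giving ρ ≥ (3/40)^(1/2) ≈ 0.274.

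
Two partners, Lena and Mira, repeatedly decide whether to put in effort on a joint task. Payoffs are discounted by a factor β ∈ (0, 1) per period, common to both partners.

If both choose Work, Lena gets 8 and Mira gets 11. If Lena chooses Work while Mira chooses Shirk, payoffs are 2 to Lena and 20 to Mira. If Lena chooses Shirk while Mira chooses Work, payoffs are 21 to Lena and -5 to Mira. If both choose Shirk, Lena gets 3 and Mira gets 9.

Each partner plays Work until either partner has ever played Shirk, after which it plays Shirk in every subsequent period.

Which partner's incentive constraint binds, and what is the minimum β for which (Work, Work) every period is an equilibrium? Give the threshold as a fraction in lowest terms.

Mira; β ≥ 9/11

For Lena: deviation gain 21−8 = 13, per-period punishment loss 8−3 = 5. IC gives β ≥ 13/18.
For Mira: gain 9, loss 2 per period, so β ≥ 9/11.
The tighter constraint is Mira's, so cooperation needs β ≥ 9/11.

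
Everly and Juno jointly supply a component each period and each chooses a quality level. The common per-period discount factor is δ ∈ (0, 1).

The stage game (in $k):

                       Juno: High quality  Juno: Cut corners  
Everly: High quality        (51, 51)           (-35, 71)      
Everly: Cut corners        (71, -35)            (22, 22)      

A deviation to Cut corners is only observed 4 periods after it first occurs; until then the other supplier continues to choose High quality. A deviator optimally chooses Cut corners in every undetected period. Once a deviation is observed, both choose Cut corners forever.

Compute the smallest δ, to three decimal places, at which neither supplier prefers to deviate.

A deviator earns 71 for 4 periods, then 22 forever; cooperating earns 51 forever. Multiplying the IC by (1−δ):
51 ≥ 71(1−δ^4) + 22δ^4, so 49·δ^4 ≥ 20 and δ^4 ≥ 20/49.
δ ≥ (20/49)^(1/4) ≈ 0.799.

0.799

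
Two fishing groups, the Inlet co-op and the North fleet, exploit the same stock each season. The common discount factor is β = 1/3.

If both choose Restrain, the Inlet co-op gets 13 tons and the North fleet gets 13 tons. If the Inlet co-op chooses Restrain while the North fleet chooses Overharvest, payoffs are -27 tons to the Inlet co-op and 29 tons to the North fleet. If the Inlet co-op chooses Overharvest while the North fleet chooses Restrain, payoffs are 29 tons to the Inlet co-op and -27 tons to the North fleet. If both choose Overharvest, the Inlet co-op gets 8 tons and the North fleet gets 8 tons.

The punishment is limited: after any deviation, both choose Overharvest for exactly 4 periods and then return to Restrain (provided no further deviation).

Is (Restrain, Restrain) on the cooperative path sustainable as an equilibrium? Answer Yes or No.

No

A one-shot deviation gives 29 now, then 8 for 4 periods, then back to 13.
Gain from deviating: (29−13) today; loss: (13−8) in each of the next 4 periods.
No-deviation condition: (13−8)(β+…+β^4) ≥ 29−13, i.e. β+…+β^4 ≥ 16/5.
At β = 1/3: β+…+β^4 = 0.4938 < 3.2000.
So cooperation is not sustainable.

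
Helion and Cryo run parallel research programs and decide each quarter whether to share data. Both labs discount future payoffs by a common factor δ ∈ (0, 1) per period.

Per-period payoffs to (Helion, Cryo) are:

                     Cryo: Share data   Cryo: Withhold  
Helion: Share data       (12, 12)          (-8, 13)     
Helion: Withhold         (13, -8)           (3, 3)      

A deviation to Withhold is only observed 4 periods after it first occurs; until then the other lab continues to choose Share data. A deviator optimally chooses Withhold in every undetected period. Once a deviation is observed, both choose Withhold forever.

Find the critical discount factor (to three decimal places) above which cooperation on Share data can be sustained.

Deviating for the 4 undetected periods gains 13−12 = 1 per period over cooperation, then loses 12−3 = 9 per period forever once punishment starts.
Gain: 1(1 + δ + … + δ^3); loss: 9·δ^4/(1−δ).
No profitable deviation ⇔ 1(1−δ^4) ≤ 9·δ^4, i.e. δ^4 ≥ 1/(1+9) = 1/10.
Hence δ ≥ (1/10)^(1/4) ≈ 0.562.

0.562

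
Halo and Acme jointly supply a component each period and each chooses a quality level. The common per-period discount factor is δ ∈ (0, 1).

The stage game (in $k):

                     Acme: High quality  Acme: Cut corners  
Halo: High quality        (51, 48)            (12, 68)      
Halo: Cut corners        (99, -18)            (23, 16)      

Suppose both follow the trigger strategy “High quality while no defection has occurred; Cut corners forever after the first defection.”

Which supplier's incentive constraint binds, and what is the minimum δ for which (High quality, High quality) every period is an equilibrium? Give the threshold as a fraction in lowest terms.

Halo; δ ≥ 12/19

Halo's threshold: (99−51)/(99−23) = 12/19.
Acme's threshold: (68−48)/(68−16) = 5/13.
12/19 > 5/13, so Halo binds and δ* = 12/19.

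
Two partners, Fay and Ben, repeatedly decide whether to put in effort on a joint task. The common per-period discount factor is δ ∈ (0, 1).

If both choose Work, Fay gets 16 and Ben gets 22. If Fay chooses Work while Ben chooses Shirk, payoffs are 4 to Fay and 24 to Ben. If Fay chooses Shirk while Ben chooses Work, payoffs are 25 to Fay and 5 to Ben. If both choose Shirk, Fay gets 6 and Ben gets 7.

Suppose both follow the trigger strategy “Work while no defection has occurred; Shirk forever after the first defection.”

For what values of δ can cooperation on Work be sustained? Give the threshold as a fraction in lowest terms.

Fay: cooperation gives 16 each period; deviation gives 25 once then 6 forever.
  16/(1−δ) ≥ 25 + 6δ/(1−δ) ⇒ δ ≥ 9/19.
Ben: cooperation gives 22 each period; deviation gives 24 once then 7 forever.
  δ ≥ 2/17.
Both must hold, so the binding constraint is Fay's: δ ≥ 9/19.

9/19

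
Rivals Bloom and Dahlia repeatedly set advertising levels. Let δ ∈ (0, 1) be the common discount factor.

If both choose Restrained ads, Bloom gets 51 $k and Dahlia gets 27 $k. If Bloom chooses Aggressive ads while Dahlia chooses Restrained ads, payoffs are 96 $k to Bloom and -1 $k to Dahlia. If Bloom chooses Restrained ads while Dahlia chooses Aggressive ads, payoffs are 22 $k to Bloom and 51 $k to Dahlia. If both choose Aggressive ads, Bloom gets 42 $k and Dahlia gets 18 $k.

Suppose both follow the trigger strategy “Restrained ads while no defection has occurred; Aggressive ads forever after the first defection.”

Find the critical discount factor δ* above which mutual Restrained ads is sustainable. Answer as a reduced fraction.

Bloom's threshold: (96−51)/(96−42) = 5/6.
Dahlia's threshold: (51−27)/(51−18) = 8/11.
5/6 > 8/11, so Bloom binds and δ* = 5/6.

5/6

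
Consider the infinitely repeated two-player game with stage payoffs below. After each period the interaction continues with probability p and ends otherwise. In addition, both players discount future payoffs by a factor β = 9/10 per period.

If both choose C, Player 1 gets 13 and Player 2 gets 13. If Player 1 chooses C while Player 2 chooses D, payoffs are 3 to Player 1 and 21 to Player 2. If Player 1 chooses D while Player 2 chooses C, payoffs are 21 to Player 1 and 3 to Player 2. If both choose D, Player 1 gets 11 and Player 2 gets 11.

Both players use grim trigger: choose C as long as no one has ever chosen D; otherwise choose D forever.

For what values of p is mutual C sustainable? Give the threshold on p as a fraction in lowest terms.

With continuation probability p and discount β, the effective per-period discount factor is βp.
Grim-trigger IC: βp ≥ (21−13)/(21−11) = 4/5.
So p ≥ (4/5)/(9/10) = 8/9.

8/9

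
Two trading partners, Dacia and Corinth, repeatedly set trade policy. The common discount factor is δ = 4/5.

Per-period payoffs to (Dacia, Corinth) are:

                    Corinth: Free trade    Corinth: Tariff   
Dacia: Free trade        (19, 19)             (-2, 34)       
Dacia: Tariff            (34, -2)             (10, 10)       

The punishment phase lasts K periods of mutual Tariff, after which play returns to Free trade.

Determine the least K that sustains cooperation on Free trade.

No profitable deviation requires (19−10)(δ+…+δ^K) ≥ 34−19, i.e. δ+…+δ^K ≥ 5/3 ≈ 1.6667.
With δ = 4/5, the partial sums are K=1: 0.8000, K=2: 1.4400, K=3: 1.9520.
K = 3 is the first length at which the sum reaches 1.6667.

3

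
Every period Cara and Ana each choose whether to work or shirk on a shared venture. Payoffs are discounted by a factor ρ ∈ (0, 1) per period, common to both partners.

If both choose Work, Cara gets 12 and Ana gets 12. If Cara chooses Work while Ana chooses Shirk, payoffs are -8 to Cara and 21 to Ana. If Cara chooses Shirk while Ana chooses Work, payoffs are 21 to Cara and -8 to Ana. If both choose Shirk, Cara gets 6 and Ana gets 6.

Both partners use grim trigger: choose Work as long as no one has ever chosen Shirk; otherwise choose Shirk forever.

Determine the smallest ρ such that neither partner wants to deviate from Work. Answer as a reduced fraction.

Cooperation forever yields 12 each period: 12/(1−ρ).
Deviating yields 21 once, then 6 forever: 21 + 6ρ/(1−ρ).
No profitable deviation requires 12/(1−ρ) ≥ 21 + 6ρ/(1−ρ).
Multiplying by (1−ρ): 12 ≥ 21(1−ρ) + 6ρ = 21 − 15ρ.
So 15ρ ≥ 9, i.e. ρ ≥ 9/15 = 3/5.

3/5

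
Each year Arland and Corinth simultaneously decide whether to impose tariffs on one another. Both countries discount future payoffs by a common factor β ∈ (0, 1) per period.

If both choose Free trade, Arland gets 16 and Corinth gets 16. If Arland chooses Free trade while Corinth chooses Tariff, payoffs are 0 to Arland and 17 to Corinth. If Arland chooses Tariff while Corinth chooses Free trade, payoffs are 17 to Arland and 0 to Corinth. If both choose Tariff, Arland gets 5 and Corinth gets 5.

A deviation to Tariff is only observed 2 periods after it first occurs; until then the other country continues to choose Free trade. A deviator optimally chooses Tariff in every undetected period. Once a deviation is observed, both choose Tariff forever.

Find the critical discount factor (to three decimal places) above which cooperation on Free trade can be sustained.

The best deviation is to choose Tariff for all 2 undetected periods, earning 17 each, then 5 forever once detected.
Deviation value: 17(1−β^2)/(1−β) + 5β^2/(1−β); cooperation value: 16/(1−β).
IC: 16 ≥ 17(1−β^2) + 5β^2 = 17 − 12β^2.
So β^2 ≥ 1/12, giving β ≥ (1/12)^(1/2) ≈ 0.289.

0.289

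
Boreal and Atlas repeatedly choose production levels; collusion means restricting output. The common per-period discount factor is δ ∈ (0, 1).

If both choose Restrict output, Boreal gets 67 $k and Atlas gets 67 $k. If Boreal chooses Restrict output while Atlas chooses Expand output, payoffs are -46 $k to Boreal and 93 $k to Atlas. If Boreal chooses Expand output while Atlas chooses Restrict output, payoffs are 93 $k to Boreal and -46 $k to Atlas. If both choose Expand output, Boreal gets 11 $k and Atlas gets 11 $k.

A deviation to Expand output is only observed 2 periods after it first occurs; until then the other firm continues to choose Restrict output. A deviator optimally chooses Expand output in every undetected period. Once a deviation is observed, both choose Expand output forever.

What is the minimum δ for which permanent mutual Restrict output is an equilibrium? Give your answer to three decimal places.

0.563

Deviating for the 2 undetected periods gains 93−67 = 26 per period over cooperation, then loses 67−11 = 56 per period forever once punishment starts.
Gain: 26(1 + δ + … + δ^1); loss: 56·δ^2/(1−δ).
No profitable deviation ⇔ 26(1−δ^2) ≤ 56·δ^2, i.e. δ^2 ≥ 26/(26+56) = 13/41.
Hence δ ≥ (13/41)^(1/2) ≈ 0.563.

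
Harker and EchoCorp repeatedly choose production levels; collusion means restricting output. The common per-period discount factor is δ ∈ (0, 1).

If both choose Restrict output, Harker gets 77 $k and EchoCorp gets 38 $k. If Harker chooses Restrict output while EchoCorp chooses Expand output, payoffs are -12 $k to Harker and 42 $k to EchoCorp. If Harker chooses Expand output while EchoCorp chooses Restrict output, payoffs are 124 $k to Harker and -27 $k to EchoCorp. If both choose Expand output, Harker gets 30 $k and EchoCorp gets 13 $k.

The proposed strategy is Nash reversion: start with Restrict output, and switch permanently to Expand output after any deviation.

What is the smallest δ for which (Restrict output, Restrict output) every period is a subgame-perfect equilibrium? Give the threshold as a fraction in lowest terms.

For Harker: deviation gain 124−77 = 47, per-period punishment loss 77−30 = 47. IC gives δ ≥ 47/94 = 1/2.
For EchoCorp: gain 4, loss 25 per period, so δ ≥ 4/29.
The tighter constraint is Harker's, so cooperation needs δ ≥ 1/2.

1/2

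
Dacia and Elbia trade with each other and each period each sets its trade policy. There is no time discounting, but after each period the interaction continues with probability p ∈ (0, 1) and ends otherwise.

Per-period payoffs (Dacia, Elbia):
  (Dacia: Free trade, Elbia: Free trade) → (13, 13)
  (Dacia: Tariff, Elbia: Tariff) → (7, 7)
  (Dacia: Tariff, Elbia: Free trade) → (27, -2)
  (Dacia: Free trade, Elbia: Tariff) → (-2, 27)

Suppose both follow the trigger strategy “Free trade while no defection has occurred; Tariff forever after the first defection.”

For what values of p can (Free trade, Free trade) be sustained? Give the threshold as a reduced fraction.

7/10

Expected cooperation value is 13 + p·13 + p²·13 + … = 13/(1−p); deviation gives 27 + p·7/(1−p).
13 ≥ 27(1−p) + 7p ⇒ 20p ≥ 14 ⇒ p ≥ 14/20 = 7/10.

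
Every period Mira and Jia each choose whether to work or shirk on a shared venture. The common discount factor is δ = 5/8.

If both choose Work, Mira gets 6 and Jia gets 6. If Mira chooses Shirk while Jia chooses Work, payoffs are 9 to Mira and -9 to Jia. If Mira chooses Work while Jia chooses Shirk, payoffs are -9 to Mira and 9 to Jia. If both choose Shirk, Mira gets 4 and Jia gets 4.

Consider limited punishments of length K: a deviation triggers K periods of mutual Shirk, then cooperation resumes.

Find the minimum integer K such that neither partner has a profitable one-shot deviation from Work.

5

IC: δ(1−δ^K)/(1−δ) ≥ (9−6)/(6−4) = 3/2.
With δ = 5/8: need 1 − δ^K ≥ 3/2·(1−5/8)/(5/8), i.e. δ^K ≤ 0.1000.
Since (5/8)^4 = 0.1526 and (5/8)^5 = 0.0954, the smallest such K is 5.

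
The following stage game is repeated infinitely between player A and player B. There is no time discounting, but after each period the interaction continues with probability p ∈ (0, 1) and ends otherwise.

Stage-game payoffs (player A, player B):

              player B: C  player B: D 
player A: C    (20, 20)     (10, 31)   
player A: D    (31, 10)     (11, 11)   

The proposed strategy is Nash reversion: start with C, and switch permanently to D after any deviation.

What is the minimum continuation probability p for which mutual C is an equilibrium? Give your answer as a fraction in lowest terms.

Expected cooperation value is 20 + p·20 + p²·20 + … = 20/(1−p); deviation gives 31 + p·11/(1−p).
20 ≥ 31(1−p) + 11p ⇒ 20p ≥ 11 ⇒ p ≥ 11/20.

11/20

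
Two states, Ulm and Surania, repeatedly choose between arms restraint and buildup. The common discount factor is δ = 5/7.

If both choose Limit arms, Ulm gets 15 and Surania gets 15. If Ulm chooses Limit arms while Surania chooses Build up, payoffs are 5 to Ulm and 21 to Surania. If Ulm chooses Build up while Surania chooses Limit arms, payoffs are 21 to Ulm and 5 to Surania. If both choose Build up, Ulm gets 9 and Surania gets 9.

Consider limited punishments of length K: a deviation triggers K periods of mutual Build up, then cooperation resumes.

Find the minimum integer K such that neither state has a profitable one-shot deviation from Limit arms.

No profitable deviation requires (15−9)(δ+…+δ^K) ≥ 21−15, i.e. δ+…+δ^K ≥ 1 ≈ 1.0000.
With δ = 5/7, the partial sums are K=1: 0.7143, K=2: 1.2245.
K = 2 is the first length at which the sum reaches 1.0000.

2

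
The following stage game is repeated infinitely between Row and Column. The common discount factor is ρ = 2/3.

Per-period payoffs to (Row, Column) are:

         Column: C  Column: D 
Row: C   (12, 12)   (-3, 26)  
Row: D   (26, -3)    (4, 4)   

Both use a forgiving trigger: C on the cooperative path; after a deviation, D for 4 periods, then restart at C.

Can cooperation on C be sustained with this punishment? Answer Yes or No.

A one-shot deviation gives 26 now, then 4 for 4 periods, then back to 12.
Gain from deviating: (26−12) today; loss: (12−4) in each of the next 4 periods.
No-deviation condition: (12−4)(ρ+…+ρ^4) ≥ 26−12, i.e. ρ+…+ρ^4 ≥ 7/4.
At ρ = 2/3: ρ+…+ρ^4 = 1.6049 < 1.7500.
So cooperation is not sustainable.

No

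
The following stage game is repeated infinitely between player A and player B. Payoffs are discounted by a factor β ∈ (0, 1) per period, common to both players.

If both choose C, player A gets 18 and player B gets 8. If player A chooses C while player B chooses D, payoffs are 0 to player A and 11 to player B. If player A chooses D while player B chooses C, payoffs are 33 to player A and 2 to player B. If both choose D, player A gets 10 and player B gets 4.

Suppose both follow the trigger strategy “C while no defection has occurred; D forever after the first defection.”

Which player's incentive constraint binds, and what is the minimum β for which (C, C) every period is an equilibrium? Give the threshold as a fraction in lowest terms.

For player A: deviation gain 33−18 = 15, per-period punishment loss 18−10 = 8. IC gives β ≥ 15/23.
For player B: gain 3, loss 4 per period, so β ≥ 3/7.
The tighter constraint is player A's, so cooperation needs β ≥ 15/23.

player A; β ≥ 15/23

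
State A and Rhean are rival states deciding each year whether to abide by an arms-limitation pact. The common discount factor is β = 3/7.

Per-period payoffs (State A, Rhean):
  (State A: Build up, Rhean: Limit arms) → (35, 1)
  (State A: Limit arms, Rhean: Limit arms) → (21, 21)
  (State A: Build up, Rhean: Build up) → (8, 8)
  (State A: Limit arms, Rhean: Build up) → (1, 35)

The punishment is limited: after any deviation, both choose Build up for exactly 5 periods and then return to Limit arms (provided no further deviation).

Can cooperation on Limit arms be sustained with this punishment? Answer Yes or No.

A one-shot deviation gives 35 now, then 8 for 5 periods, then back to 21.
Gain from deviating: (35−21) today; loss: (21−8) in each of the next 5 periods.
No-deviation condition: (21−8)(β+…+β^5) ≥ 35−21, i.e. β+…+β^5 ≥ 14/13.
At β = 3/7: β+…+β^5 = 0.7392 < 1.0769.
So cooperation is not sustainable.

No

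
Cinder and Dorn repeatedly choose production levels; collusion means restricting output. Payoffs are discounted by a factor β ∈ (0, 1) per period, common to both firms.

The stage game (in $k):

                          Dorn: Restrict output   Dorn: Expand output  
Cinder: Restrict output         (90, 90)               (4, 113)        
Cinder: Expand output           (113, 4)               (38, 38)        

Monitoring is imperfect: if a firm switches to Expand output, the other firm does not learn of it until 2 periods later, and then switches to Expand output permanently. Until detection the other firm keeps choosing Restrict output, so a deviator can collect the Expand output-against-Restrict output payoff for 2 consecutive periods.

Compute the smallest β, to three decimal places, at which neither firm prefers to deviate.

The best deviation is to choose Expand output for all 2 undetected periods, earning 113 each, then 38 forever once detected.
Deviation value: 113(1−β^2)/(1−β) + 38β^2/(1−β); cooperation value: 90/(1−β).
IC: 90 ≥ 113(1−β^2) + 38β^2 = 113 − 75β^2.
So β^2 ≥ 23/75, giving β ≥ (23/75)^(1/2) ≈ 0.554.

0.554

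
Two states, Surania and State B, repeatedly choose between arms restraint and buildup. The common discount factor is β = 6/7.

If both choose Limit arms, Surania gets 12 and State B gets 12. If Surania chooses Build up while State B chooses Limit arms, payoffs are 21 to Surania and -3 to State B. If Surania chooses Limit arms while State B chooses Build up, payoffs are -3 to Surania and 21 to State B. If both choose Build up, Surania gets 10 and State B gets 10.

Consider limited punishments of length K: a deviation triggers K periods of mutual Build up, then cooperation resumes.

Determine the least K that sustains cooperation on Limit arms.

9

IC: β(1−β^K)/(1−β) ≥ (21−12)/(12−10) = 9/2.
With β = 6/7: need 1 − β^K ≥ 9/2·(1−6/7)/(6/7), i.e. β^K ≤ 0.2500.
Since (6/7)^8 = 0.2914 and (6/7)^9 = 0.2497, the smallest such K is 9.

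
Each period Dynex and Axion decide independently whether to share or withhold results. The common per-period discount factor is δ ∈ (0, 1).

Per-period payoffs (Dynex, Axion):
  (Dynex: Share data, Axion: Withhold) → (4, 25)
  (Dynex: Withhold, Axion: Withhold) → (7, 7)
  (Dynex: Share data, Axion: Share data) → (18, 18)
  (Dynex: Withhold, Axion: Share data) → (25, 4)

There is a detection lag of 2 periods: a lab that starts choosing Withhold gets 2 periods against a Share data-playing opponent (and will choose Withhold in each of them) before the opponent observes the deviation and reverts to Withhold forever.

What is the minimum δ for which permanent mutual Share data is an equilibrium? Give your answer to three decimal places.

A deviator earns 25 for 2 periods, then 7 forever; cooperating earns 18 forever. Multiplying the IC by (1−δ):
18 ≥ 25(1−δ^2) + 7δ^2, so 18·δ^2 ≥ 7 and δ^2 ≥ 7/18.
δ ≥ (7/18)^(1/2) ≈ 0.624.

0.624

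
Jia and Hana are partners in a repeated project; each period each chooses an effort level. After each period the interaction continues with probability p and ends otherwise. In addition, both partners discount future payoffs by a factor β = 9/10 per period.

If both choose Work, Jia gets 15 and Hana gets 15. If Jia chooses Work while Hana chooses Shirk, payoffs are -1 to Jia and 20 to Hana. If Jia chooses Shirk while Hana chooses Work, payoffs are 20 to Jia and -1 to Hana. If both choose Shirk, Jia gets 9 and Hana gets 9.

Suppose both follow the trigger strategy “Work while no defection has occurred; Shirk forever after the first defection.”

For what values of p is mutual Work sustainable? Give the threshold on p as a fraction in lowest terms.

50/99

With continuation probability p and discount β, the effective per-period discount factor is βp.
Grim-trigger IC: βp ≥ (20−15)/(20−9) = 5/11.
So p ≥ (5/11)/(9/10) = 50/99.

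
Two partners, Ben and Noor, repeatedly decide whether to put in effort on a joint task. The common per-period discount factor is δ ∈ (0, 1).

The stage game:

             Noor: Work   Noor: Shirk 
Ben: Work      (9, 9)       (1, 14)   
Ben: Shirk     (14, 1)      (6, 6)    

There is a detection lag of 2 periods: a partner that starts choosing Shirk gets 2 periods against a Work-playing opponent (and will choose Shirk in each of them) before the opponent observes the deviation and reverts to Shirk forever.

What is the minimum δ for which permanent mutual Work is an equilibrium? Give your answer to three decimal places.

A deviator earns 14 for 2 periods, then 6 forever; cooperating earns 9 forever. Multiplying the IC by (1−δ):
9 ≥ 14(1−δ^2) + 6δ^2, so 8·δ^2 ≥ 5 and δ^2 ≥ 5/8.
δ ≥ (5/8)^(1/2) ≈ 0.791.

0.791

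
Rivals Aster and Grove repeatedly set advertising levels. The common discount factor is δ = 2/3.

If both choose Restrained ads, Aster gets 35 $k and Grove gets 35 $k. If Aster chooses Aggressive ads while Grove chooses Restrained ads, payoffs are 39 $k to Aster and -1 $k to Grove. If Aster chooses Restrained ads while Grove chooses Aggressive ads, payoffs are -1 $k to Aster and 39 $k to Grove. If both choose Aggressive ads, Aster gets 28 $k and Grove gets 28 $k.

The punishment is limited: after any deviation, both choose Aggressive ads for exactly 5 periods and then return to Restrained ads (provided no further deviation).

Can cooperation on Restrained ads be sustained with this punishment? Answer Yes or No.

Yes

IC: δ+…+δ^5 ≥ (39−35)/(35−28) = 4/7.
At δ = 2/3: partial sum = 1.7366 ≥ 0.5714. Cooperation sustainable.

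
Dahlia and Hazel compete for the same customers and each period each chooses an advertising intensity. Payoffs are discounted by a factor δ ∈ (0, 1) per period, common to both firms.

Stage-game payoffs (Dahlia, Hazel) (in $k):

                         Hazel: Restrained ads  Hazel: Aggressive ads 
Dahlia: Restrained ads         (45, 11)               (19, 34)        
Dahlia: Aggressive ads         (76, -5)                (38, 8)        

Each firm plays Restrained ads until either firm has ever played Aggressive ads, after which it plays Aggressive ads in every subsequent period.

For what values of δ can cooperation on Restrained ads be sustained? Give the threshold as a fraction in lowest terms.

Dahlia's threshold: (76−45)/(76−38) = 31/38.
Hazel's threshold: (34−11)/(34−8) = 23/26.
31/38 < 23/26, so Hazel binds and δ* = 23/26.

23/26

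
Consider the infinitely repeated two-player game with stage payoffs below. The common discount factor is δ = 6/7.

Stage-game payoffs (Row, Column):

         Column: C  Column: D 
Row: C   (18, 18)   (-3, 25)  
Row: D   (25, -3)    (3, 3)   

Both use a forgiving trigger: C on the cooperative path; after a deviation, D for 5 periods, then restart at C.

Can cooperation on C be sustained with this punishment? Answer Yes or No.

Comparing payoff streams over the 6 periods until play realigns: cooperate → 18(1+δ+…+δ^5); deviate → 25 + 3(δ+…+δ^5).
Cooperation is sustained iff (18−3)(δ+…+δ^5) ≥ 25−18.
δ+…+δ^5 = 6/7·(1−(6/7)^5)/(1−6/7) = 3.2240, and (25−18)/(18−3) = 0.4667.
3.2240 ≥ 0.4667, so cooperation is sustainable.

Yes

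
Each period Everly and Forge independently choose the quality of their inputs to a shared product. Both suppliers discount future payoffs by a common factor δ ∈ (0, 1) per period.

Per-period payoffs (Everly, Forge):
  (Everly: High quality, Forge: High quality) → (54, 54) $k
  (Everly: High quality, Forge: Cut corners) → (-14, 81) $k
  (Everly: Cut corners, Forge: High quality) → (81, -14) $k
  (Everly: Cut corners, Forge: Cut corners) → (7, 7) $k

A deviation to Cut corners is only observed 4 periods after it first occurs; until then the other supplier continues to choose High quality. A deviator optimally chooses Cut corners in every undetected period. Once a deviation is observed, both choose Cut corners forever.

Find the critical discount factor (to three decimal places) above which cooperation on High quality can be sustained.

0.777

The best deviation is to choose Cut corners for all 4 undetected periods, earning 81 each, then 7 forever once detected.
Deviation value: 81(1−δ^4)/(1−δ) + 7δ^4/(1−δ); cooperation value: 54/(1−δ).
IC: 54 ≥ 81(1−δ^4) + 7δ^4 = 81 − 74δ^4.
So δ^4 ≥ 27/74, giving δ ≥ (27/74)^(1/4) ≈ 0.777.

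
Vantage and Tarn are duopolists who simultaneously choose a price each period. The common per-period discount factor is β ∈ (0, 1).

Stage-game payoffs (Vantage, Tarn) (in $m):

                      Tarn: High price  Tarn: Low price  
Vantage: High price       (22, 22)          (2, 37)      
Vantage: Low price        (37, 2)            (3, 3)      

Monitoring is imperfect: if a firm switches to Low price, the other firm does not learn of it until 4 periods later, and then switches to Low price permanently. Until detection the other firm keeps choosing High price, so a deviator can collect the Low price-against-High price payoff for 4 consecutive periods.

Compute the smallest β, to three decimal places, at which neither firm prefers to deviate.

0.815

Deviating for the 4 undetected periods gains 37−22 = 15 per period over cooperation, then loses 22−3 = 19 per period forever once punishment starts.
Gain: 15(1 + β + … + β^3); loss: 19·β^4/(1−β).
No profitable deviation ⇔ 15(1−β^4) ≤ 19·β^4, i.e. β^4 ≥ 15/(15+19) = 15/34.
Hence β ≥ (15/34)^(1/4) ≈ 0.815.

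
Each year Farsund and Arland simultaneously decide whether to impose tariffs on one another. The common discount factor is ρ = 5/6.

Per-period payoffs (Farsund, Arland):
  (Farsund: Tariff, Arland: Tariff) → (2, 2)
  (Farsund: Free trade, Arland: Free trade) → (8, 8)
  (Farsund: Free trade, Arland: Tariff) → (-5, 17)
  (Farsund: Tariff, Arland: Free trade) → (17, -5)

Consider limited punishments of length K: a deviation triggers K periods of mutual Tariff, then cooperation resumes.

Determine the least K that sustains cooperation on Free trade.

Need Σ_{k=1}^{K} ρ^k ≥ (17−8)/(8−2) = 1.5000 at ρ = 5/6.
At K = 1 the sum is 0.8333 < 1.5000; at K = 2 it is 1.5278 ≥ 1.5000.
So the minimum punishment length is K = 2.

2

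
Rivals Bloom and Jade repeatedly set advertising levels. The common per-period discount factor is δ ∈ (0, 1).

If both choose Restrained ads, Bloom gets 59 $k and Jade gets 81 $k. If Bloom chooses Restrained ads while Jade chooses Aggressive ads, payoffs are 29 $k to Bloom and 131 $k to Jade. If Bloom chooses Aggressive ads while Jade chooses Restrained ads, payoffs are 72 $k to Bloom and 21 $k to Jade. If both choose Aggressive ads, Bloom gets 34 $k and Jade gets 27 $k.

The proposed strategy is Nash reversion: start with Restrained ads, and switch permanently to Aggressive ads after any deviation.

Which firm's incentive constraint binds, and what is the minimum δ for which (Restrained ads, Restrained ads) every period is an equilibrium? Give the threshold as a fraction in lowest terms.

Bloom: cooperation gives 59 each period; deviation gives 72 once then 34 forever.
  59/(1−δ) ≥ 72 + 34δ/(1−δ) ⇒ δ ≥ 13/38.
Jade: cooperation gives 81 each period; deviation gives 131 once then 27 forever.
  δ ≥ 50/104 = 25/52.
Both must hold, so the binding constraint is Jade's: δ ≥ 25/52.

Jade; δ ≥ 25/52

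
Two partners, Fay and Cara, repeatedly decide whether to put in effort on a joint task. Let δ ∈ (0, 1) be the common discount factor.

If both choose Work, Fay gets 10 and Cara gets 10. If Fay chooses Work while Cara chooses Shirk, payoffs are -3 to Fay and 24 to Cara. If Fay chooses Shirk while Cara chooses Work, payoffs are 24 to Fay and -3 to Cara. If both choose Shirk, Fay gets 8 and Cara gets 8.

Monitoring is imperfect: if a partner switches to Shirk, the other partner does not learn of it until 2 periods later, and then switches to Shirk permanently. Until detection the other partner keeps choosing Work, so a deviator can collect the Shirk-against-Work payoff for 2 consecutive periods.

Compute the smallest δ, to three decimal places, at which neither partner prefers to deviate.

A deviator earns 24 for 2 periods, then 8 forever; cooperating earns 10 forever. Multiplying the IC by (1−δ):
10 ≥ 24(1−δ^2) + 8δ^2, so 16·δ^2 ≥ 14 and δ^2 ≥ 7/8.
δ ≥ (7/8)^(1/2) ≈ 0.935.

0.935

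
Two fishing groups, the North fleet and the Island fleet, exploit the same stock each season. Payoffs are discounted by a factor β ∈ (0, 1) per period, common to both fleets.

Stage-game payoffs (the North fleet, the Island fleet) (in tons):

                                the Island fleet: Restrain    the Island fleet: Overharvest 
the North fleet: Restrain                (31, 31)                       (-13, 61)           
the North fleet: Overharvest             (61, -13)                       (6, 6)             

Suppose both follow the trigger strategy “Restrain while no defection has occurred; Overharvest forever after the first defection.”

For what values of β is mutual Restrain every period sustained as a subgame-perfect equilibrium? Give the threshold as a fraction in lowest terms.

Cooperation forever yields 31 each period: 31/(1−β).
Deviating yields 61 once, then 6 forever: 61 + 6β/(1−β).
No profitable deviation requires 31/(1−β) ≥ 61 + 6β/(1−β).
Multiplying by (1−β): 31 ≥ 61(1−β) + 6β = 61 − 55β.
So 55β ≥ 30, i.e. β ≥ 30/55 = 6/11.

6/11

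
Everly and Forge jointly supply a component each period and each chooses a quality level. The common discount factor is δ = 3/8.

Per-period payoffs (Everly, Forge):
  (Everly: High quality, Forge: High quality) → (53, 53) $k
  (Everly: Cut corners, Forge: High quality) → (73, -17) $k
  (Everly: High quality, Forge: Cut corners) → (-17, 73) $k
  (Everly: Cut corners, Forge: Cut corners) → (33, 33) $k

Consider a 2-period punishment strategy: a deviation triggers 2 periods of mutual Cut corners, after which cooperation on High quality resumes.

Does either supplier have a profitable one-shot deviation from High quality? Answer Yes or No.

Yes

A one-shot deviation gives 73 now, then 33 for 2 periods, then back to 53.
Gain from deviating: (73−53) today; loss: (53−33) in each of the next 2 periods.
No-deviation condition: (53−33)(δ+…+δ^2) ≥ 73−53, i.e. δ+…+δ^2 ≥ 1.
At δ = 3/8: δ+…+δ^2 = 0.5156 < 1.0000.
So cooperation is not sustainable.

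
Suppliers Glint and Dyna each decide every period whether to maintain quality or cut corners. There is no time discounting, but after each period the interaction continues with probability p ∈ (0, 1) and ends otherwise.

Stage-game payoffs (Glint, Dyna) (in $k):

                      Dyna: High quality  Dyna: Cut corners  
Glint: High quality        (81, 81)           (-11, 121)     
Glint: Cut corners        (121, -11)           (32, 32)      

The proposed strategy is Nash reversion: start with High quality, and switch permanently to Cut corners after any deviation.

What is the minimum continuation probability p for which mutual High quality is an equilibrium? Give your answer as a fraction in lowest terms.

40/89

Expected cooperation value is 81 + p·81 + p²·81 + … = 81/(1−p); deviation gives 121 + p·32/(1−p).
81 ≥ 121(1−p) + 32p ⇒ 89p ≥ 40 ⇒ p ≥ 40/89.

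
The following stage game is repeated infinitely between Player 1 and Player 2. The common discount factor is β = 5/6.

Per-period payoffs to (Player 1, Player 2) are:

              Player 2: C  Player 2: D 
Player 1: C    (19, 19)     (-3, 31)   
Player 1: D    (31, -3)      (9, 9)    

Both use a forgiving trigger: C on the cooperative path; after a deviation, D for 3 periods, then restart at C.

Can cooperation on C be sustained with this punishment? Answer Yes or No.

Comparing payoff streams over the 4 periods until play realigns: cooperate → 19(1+β+…+β^3); deviate → 31 + 9(β+…+β^3).
Cooperation is sustained iff (19−9)(β+…+β^3) ≥ 31−19.
β+…+β^3 = 5/6·(1−(5/6)^3)/(1−5/6) = 2.1065, and (31−19)/(19−9) = 1.2000.
2.1065 ≥ 1.2000, so cooperation is sustainable.

Yes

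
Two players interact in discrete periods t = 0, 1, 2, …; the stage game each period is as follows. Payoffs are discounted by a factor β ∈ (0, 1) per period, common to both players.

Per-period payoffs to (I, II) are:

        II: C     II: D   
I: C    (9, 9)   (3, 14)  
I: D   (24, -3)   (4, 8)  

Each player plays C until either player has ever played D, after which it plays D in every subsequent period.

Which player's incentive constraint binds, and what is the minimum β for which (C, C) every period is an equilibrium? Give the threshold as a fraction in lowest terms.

II; β ≥ 5/6

For I: deviation gain 24−9 = 15, per-period punishment loss 9−4 = 5. IC gives β ≥ 15/20 = 3/4.
For II: gain 5, loss 1 per period, so β ≥ 5/6.
The tighter constraint is II's, so cooperation needs β ≥ 5/6.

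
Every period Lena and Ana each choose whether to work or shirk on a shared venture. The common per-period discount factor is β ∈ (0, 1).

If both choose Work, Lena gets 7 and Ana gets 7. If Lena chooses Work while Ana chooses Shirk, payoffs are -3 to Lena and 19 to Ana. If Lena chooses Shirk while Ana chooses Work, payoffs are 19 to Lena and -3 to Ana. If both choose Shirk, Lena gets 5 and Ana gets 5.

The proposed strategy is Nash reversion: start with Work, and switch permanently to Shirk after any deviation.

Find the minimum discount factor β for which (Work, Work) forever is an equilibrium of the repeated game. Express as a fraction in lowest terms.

6/7

Cooperation forever yields 7 each period: 7/(1−β).
Deviating yields 19 once, then 5 forever: 19 + 5β/(1−β).
No profitable deviation requires 7/(1−β) ≥ 19 + 5β/(1−β).
Multiplying by (1−β): 7 ≥ 19(1−β) + 5β = 19 − 14β.
So 14β ≥ 12, i.e. β ≥ 12/14 = 6/7.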